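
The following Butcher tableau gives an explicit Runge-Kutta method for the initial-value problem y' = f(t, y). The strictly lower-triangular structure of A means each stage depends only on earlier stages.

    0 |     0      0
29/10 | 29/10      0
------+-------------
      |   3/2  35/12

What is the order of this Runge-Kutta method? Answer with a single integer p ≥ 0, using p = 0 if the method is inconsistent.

b = (3/2, 35/12)
c = (0, 29/10)
Σ b_i: 3/2·1 + 35/12·1 = 53/12 ≠ 1 ⇒ order 0.

0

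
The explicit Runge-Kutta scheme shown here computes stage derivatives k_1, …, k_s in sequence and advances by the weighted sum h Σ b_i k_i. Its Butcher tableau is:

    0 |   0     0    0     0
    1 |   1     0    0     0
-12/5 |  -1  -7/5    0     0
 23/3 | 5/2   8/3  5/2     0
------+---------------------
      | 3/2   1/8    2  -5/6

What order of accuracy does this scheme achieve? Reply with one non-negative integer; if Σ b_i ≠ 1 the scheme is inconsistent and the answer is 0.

b = (3/2, 1/8, 2, -5/6)
c = (0, 1, -12/5, 23/3)
Ac = (0, 0, -7/5, -10/3)
Σ b_i: 3/2·1 + 1/8·1 + 2·1 + (-5/6)·1 = 67/24 ≠ 1 ⇒ order 0.

0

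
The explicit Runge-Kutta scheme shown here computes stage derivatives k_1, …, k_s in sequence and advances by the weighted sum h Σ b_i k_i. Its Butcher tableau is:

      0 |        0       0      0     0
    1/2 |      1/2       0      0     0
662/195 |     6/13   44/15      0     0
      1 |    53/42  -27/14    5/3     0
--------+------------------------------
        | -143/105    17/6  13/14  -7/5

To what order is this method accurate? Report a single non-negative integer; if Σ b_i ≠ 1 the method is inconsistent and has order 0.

1

b = (-143/105, 17/6, 13/14, -7/5)
c = (0, 1/2, 662/195, 1)
Ac = (0, 0, 22/15, 15377/3276)
Σ b_i: (-143/105)·1 + 17/6·1 + 13/14·1 + (-7/5)·1 = 1 ✓
b·c: 17/6·1/2 + 13/14·662/195 + (-7/5)·1 = 1331/420 ≠ 1/2 ⇒ order 1.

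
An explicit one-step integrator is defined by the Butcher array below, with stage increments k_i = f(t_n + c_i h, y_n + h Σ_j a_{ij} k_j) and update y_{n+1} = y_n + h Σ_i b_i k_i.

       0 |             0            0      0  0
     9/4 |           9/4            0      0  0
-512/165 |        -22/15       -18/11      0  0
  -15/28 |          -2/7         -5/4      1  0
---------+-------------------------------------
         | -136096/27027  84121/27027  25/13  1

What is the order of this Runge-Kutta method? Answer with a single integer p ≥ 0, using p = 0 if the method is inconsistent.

b = (-136096/27027, 84121/27027, 25/13, 1)
c = (0, 9/4, -512/165, -15/28)
Ac = (0, 0, -81/22, -15617/2640)
Σ b_i: (-136096/27027)·1 + 84121/27027·1 + 25/13·1 + 1·1 = 1 ✓
b·c: 84121/27027·9/4 + 25/13·(-512/165) + 1·(-15/28) = 1/2 ✓
b·c²: 84121/27027·81/16 + 25/13·262144/27225 + 1·225/784 = 95898445/2774772 ≠ 1/3 ⇒ order 2.
b·Ac: 25/13·(-81/22) + 1·(-15617/2640) = -446021/34320 ≠ 1/6

2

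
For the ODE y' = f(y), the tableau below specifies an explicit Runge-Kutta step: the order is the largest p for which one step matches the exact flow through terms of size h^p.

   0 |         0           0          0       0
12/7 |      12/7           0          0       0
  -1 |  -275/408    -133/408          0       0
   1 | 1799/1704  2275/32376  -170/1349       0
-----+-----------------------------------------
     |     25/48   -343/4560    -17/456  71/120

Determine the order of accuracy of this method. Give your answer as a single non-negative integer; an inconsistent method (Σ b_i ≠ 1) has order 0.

b = (25/48, -343/4560, -17/456, 71/120)
c = (0, 12/7, -1, 1)
Ac = (0, 0, -19/34, 35/142)
Σ b_i: 25/48·1 + (-343/4560)·1 + (-17/456)·1 + 71/120·1 = 1 ✓
b·c: (-343/4560)·12/7 + (-17/456)·(-1) + 71/120·1 = 1/2 ✓
b·c²: (-343/4560)·144/49 + (-17/456)·1 + 71/120·1 = 1/3 ✓
b·Ac: (-17/456)·(-19/34) + 71/120·35/142 = 1/6 ✓
b·c³: (-343/4560)·1728/343 + (-17/456)·(-1) + 71/120·1 = 1/4 ✓
b·(c∘Ac): (-17/456)·19/34 + 71/120·35/142 = 1/8 ✓
b·Ac²: (-17/456)·(-114/119) + 71/120·40/497 = 1/12 ✓
b·A²c: 71/120·5/71 = 1/24 ✓; 4 stages ⇒ order 4.

4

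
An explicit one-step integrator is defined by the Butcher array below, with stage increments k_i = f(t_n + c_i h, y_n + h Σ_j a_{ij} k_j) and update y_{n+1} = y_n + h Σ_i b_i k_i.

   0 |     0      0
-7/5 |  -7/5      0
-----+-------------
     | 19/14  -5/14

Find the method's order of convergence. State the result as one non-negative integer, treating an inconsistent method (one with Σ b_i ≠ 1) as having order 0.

b = (19/14, -5/14)
c = (0, -7/5)
Σ b_i: 19/14·1 + (-5/14)·1 = 1 ✓
b·c: (-5/14)·(-7/5) = 1/2 ✓; 2 stages ⇒ order 2.

2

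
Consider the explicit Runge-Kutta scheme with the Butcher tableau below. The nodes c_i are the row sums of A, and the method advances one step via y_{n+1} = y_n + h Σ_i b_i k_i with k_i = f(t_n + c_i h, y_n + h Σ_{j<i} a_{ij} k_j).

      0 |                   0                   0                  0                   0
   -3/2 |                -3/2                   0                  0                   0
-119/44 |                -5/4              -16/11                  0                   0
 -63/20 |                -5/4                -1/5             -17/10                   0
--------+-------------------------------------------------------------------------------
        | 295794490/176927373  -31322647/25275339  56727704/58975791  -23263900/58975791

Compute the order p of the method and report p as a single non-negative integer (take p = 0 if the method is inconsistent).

b = (295794490/176927373, -31322647/25275339, 56727704/58975791, -23263900/58975791)
c = (0, -3/2, -119/44, -63/20)
Ac = (0, 0, 24/11, 431/88)
Σ b_i: 295794490/176927373·1 + (-31322647/25275339)·1 + 56727704/58975791·1 + (-23263900/58975791)·1 = 1 ✓
b·c: (-31322647/25275339)·(-3/2) + 56727704/58975791·(-119/44) + (-23263900/58975791)·(-63/20) = 1/2 ✓
b·c²: (-31322647/25275339)·9/4 + 56727704/58975791·14161/1936 + (-23263900/58975791)·3969/400 = 1/3 ✓
b·Ac: 56727704/58975791·24/11 + (-23263900/58975791)·431/88 = 1/6 ✓
b·c³: (-31322647/25275339)·(-27/8) + 56727704/58975791·(-1685159/85184) + (-23263900/58975791)·(-250047/8000) = -18658608671/7414099440 ≠ 1/4 ⇒ order 3.
b·(c∘Ac): 56727704/58975791·(-714/121) + (-23263900/58975791)·(-27153/1760) = 9208157/22466968 ≠ 1/8
b·Ac²: 56727704/58975791·(-36/11) + (-23263900/58975791)·(-249449/19360) = 1434343679/741409944 ≠ 1/12
b·A²c: (-23263900/58975791)·(-204/55) = 28762640/19658597 ≠ 1/24

3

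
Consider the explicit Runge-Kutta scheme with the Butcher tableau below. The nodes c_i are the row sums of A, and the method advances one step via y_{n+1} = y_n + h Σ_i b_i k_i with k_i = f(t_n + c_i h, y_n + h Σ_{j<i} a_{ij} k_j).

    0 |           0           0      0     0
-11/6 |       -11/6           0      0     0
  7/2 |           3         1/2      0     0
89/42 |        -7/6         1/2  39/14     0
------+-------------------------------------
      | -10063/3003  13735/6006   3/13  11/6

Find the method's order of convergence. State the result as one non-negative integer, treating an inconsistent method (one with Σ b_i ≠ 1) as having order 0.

2

b = (-10063/3003, 13735/6006, 3/13, 11/6)
c = (0, -11/6, 7/2, 89/42)
Ac = (0, 0, -11/12, 53/6)
Σ b_i: (-10063/3003)·1 + 13735/6006·1 + 3/13·1 + 11/6·1 = 1 ✓
b·c: 13735/6006·(-11/6) + 3/13·7/2 + 11/6·89/42 = 1/2 ✓
b·c²: 13735/6006·121/36 + 3/13·49/4 + 11/6·7921/1764 = 644815/34398 ≠ 1/3 ⇒ order 2.
b·Ac: 3/13·(-11/12) + 11/6·53/6 = 1870/117 ≠ 1/6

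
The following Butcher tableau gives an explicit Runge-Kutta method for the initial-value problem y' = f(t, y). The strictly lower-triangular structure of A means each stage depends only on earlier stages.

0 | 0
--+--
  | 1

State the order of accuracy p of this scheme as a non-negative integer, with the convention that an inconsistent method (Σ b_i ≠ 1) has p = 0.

1

b = (1)
c = (0)
Σ b_i: 1·1 = 1 ✓; 1 stage ⇒ order 1.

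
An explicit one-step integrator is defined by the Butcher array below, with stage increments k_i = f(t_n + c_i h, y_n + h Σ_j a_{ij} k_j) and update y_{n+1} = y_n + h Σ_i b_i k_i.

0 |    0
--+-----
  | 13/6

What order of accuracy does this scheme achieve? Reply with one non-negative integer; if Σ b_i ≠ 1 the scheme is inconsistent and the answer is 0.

b = (13/6)
c = (0)
Σ b_i: 13/6·1 = 13/6 ≠ 1 ⇒ order 0.

0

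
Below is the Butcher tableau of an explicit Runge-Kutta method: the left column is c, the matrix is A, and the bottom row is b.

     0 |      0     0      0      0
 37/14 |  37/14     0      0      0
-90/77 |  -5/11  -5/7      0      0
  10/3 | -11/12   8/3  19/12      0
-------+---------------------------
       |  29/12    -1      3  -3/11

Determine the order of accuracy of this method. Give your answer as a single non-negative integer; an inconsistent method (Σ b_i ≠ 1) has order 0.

0

b = (29/12, -1, 3, -3/11)
c = (0, 37/14, -90/77, 10/3)
Ac = (0, 0, -185/98, 343/66)
Σ b_i: 29/12·1 + (-1)·1 + 3·1 + (-3/11)·1 = 547/132 ≠ 1 ⇒ order 0.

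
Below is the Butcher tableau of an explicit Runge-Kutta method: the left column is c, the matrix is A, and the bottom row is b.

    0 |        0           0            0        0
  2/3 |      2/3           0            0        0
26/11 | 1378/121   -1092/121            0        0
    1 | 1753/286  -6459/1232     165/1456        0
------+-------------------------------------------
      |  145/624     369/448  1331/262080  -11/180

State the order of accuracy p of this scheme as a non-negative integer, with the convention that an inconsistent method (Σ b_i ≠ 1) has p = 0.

4

b = (145/624, 369/448, 1331/262080, -11/180)
c = (0, 2/3, 26/11, 1)
Ac = (0, 0, -728/121, -71/22)
Σ b_i: 145/624·1 + 369/448·1 + 1331/262080·1 + (-11/180)·1 = 1 ✓
b·c: 369/448·2/3 + 1331/262080·26/11 + (-11/180)·1 = 1/2 ✓
b·c²: 369/448·4/9 + 1331/262080·676/121 + (-11/180)·1 = 1/3 ✓
b·Ac: 1331/262080·(-728/121) + (-11/180)·(-71/22) = 1/6 ✓
b·c³: 369/448·8/27 + 1331/262080·17576/1331 + (-11/180)·1 = 1/4 ✓
b·(c∘Ac): 1331/262080·(-18928/1331) + (-11/180)·(-71/22) = 1/8 ✓
b·Ac²: 1331/262080·(-1456/363) + (-11/180)·(-56/33) = 1/12 ✓
b·A²c: (-11/180)·(-15/22) = 1/24 ✓; 4 stages ⇒ order 4.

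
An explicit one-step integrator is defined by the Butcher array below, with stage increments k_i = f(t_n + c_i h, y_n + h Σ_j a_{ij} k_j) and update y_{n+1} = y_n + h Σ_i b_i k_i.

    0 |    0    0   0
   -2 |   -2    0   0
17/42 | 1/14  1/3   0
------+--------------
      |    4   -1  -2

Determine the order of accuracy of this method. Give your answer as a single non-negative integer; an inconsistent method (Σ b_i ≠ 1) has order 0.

b = (4, -1, -2)
c = (0, -2, 17/42)
Ac = (0, 0, -2/3)
Σ b_i: 4·1 + (-1)·1 + (-2)·1 = 1 ✓
b·c: (-1)·(-2) + (-2)·17/42 = 25/21 ≠ 1/2 ⇒ order 1.

1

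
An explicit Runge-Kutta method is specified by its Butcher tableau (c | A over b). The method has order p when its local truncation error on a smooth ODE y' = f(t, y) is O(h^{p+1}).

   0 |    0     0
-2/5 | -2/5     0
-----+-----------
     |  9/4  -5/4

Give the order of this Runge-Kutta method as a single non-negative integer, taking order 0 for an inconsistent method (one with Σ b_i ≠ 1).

b = (9/4, -5/4)
c = (0, -2/5)
Σ b_i: 9/4·1 + (-5/4)·1 = 1 ✓
b·c: (-5/4)·(-2/5) = 1/2 ✓; 2 stages ⇒ order 2.

2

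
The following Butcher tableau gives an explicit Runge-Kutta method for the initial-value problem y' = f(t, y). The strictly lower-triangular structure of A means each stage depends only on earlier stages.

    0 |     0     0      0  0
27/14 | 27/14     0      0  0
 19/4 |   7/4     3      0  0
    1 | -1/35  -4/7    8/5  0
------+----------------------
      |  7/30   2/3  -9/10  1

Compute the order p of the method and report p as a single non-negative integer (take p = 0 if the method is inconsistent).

1

b = (7/30, 2/3, -9/10, 1)
c = (0, 27/14, 19/4, 1)
Ac = (0, 0, 81/14, 1592/245)
Σ b_i: 7/30·1 + 2/3·1 + (-9/10)·1 + 1·1 = 1 ✓
b·c: 2/3·27/14 + (-9/10)·19/4 + 1·1 = -557/280 ≠ 1/2 ⇒ order 1.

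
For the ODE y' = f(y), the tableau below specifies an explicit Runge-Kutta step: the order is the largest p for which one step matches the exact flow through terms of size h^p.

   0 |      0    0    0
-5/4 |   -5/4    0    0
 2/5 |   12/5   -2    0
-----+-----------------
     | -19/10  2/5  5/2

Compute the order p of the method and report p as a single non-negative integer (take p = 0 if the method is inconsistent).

b = (-19/10, 2/5, 5/2)
c = (0, -5/4, 2/5)
Ac = (0, 0, 5/2)
Σ b_i: (-19/10)·1 + 2/5·1 + 5/2·1 = 1 ✓
b·c: 2/5·(-5/4) + 5/2·2/5 = 1/2 ✓
b·c²: 2/5·25/16 + 5/2·4/25 = 41/40 ≠ 1/3 ⇒ order 2.
b·Ac: 5/2·5/2 = 25/4 ≠ 1/6

2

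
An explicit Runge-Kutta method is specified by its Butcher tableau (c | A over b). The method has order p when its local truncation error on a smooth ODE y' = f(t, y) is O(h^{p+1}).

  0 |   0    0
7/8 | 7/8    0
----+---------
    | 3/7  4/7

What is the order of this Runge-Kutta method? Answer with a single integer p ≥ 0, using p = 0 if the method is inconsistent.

b = (3/7, 4/7)
c = (0, 7/8)
Σ b_i: 3/7·1 + 4/7·1 = 1 ✓
b·c: 4/7·7/8 = 1/2 ✓; 2 stages ⇒ order 2.

2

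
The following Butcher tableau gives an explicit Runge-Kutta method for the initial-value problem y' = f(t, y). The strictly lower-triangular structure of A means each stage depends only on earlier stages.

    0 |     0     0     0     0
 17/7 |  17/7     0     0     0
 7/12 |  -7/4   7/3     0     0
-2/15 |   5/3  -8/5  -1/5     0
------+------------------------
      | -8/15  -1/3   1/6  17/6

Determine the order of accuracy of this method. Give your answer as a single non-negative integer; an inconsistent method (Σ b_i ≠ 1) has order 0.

0

b = (-8/15, -1/3, 1/6, 17/6)
c = (0, 17/7, 7/12, -2/15)
Ac = (0, 0, 17/3, -1681/420)
Σ b_i: (-8/15)·1 + (-1/3)·1 + 1/6·1 + 17/6·1 = 32/15 ≠ 1 ⇒ order 0.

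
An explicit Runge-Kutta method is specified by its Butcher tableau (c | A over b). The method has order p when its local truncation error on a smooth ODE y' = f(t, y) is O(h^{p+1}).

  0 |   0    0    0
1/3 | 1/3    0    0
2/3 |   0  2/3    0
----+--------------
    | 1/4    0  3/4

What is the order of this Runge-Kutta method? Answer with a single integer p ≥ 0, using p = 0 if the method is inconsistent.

3

b = (1/4, 0, 3/4)
c = (0, 1/3, 2/3)
Ac = (0, 0, 2/9)
Σ b_i: 1/4·1 + 3/4·1 = 1 ✓
b·c: 3/4·2/3 = 1/2 ✓
b·c²: 3/4·4/9 = 1/3 ✓
b·Ac: 3/4·2/9 = 1/6 ✓; 3 stages ⇒ order 3.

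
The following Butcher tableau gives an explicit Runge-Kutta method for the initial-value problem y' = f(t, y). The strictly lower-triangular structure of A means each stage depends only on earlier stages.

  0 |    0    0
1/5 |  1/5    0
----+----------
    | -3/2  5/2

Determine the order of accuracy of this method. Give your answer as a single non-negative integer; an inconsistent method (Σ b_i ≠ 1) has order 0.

b = (-3/2, 5/2)
c = (0, 1/5)
Σ b_i: (-3/2)·1 + 5/2·1 = 1 ✓
b·c: 5/2·1/5 = 1/2 ✓; 2 stages ⇒ order 2.

2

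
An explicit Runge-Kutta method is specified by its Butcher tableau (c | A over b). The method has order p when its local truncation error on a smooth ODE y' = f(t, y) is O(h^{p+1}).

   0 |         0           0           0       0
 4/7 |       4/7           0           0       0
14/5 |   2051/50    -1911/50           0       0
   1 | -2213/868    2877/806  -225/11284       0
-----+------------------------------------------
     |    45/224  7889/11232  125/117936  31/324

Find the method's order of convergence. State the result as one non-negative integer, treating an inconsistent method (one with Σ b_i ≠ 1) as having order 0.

b = (45/224, 7889/11232, 125/117936, 31/324)
c = (0, 4/7, 14/5, 1)
Ac = (0, 0, -546/25, 123/62)
Σ b_i: 45/224·1 + 7889/11232·1 + 125/117936·1 + 31/324·1 = 1 ✓
b·c: 7889/11232·4/7 + 125/117936·14/5 + 31/324·1 = 1/2 ✓
b·c²: 7889/11232·16/49 + 125/117936·196/25 + 31/324·1 = 1/3 ✓
b·Ac: 125/117936·(-546/25) + 31/324·123/62 = 1/6 ✓
b·c³: 7889/11232·64/343 + 125/117936·2744/125 + 31/324·1 = 1/4 ✓
b·(c∘Ac): 125/117936·(-7644/125) + 31/324·123/62 = 1/8 ✓
b·Ac²: 125/117936·(-312/25) + 31/324·219/217 = 1/12 ✓
b·A²c: 31/324·27/62 = 1/24 ✓; 4 stages ⇒ order 4.

4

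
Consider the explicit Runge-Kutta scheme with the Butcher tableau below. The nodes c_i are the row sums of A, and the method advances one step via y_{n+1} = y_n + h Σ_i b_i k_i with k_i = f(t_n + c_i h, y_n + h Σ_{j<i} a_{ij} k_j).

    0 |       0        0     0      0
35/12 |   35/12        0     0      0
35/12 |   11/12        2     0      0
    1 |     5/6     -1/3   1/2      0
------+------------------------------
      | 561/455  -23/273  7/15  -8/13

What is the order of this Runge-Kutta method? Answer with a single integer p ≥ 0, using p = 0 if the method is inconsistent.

b = (561/455, -23/273, 7/15, -8/13)
c = (0, 35/12, 35/12, 1)
Ac = (0, 0, 35/6, 35/72)
Σ b_i: 561/455·1 + (-23/273)·1 + 7/15·1 + (-8/13)·1 = 1 ✓
b·c: (-23/273)·35/12 + 7/15·35/12 + (-8/13)·1 = 1/2 ✓
b·c²: (-23/273)·1225/144 + 7/15·1225/144 + (-8/13)·1 = 823/312 ≠ 1/3 ⇒ order 2.
b·Ac: 7/15·35/6 + (-8/13)·35/72 = 63/26 ≠ 1/6

2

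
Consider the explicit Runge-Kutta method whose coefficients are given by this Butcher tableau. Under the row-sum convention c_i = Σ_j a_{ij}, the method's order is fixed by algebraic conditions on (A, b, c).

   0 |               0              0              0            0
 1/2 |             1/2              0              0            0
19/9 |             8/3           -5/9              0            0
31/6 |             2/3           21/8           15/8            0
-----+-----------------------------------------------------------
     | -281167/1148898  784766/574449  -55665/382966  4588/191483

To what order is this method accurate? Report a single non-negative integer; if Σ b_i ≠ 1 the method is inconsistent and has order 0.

3

b = (-281167/1148898, 784766/574449, -55665/382966, 4588/191483)
c = (0, 1/2, 19/9, 31/6)
Ac = (0, 0, -5/18, 253/48)
Σ b_i: (-281167/1148898)·1 + 784766/574449·1 + (-55665/382966)·1 + 4588/191483·1 = 1 ✓
b·c: 784766/574449·1/2 + (-55665/382966)·19/9 + 4588/191483·31/6 = 1/2 ✓
b·c²: 784766/574449·1/4 + (-55665/382966)·361/81 + 4588/191483·961/36 = 1/3 ✓
b·Ac: (-55665/382966)·(-5/18) + 4588/191483·253/48 = 1/6 ✓
b·c³: 784766/574449·1/8 + (-55665/382966)·6859/729 + 4588/191483·29791/216 = 130770173/62040492 ≠ 1/4 ⇒ order 3.
b·(c∘Ac): (-55665/382966)·(-95/162) + 4588/191483·7843/288 = 1130119/1531864 ≠ 1/8
b·Ac²: (-55665/382966)·(-5/36) + 4588/191483·7787/864 = 1220833/5170041 ≠ 1/12
b·A²c: 4588/191483·(-25/48) = -28675/2297796 ≠ 1/24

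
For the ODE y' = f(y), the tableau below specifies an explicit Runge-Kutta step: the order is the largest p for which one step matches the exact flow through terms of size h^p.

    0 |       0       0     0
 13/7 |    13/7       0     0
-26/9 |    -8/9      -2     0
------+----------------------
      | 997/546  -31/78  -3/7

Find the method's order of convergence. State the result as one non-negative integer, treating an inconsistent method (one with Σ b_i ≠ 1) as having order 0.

b = (997/546, -31/78, -3/7)
c = (0, 13/7, -26/9)
Ac = (0, 0, -26/7)
Σ b_i: 997/546·1 + (-31/78)·1 + (-3/7)·1 = 1 ✓
b·c: (-31/78)·13/7 + (-3/7)·(-26/9) = 1/2 ✓
b·c²: (-31/78)·169/49 + (-3/7)·676/81 = -13091/2646 ≠ 1/3 ⇒ order 2.
b·Ac: (-3/7)·(-26/7) = 78/49 ≠ 1/6

2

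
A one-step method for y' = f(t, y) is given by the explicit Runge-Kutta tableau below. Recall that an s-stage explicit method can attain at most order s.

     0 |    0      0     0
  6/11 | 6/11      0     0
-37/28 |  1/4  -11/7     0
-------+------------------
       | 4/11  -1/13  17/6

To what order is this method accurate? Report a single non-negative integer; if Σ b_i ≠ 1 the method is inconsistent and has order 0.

b = (4/11, -1/13, 17/6)
c = (0, 6/11, -37/28)
Ac = (0, 0, -6/7)
Σ b_i: 4/11·1 + (-1/13)·1 + 17/6·1 = 2677/858 ≠ 1 ⇒ order 0.

0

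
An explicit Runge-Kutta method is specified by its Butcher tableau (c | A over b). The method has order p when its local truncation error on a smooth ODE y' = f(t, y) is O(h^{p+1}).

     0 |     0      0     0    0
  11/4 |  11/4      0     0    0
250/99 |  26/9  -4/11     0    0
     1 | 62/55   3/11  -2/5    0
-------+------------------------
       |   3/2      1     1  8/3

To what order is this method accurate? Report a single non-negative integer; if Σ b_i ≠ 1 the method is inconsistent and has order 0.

b = (3/2, 1, 1, 8/3)
c = (0, 11/4, 250/99, 1)
Ac = (0, 0, -1, -103/396)
Σ b_i: 3/2·1 + 1·1 + 1·1 + 8/3·1 = 37/6 ≠ 1 ⇒ order 0.

0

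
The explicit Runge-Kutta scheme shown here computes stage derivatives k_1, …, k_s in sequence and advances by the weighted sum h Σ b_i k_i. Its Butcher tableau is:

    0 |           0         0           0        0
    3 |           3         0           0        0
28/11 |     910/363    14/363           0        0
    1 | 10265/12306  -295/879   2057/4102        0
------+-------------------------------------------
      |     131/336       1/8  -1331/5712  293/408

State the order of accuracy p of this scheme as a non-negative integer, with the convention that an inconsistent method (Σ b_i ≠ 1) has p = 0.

4

b = (131/336, 1/8, -1331/5712, 293/408)
c = (0, 3, 28/11, 1)
Ac = (0, 0, 14/121, 79/293)
Σ b_i: 131/336·1 + 1/8·1 + (-1331/5712)·1 + 293/408·1 = 1 ✓
b·c: 1/8·3 + (-1331/5712)·28/11 + 293/408·1 = 1/2 ✓
b·c²: 1/8·9 + (-1331/5712)·784/121 + 293/408·1 = 1/3 ✓
b·Ac: (-1331/5712)·14/121 + 293/408·79/293 = 1/6 ✓
b·c³: 1/8·27 + (-1331/5712)·21952/1331 + 293/408·1 = 1/4 ✓
b·(c∘Ac): (-1331/5712)·392/1331 + 293/408·79/293 = 1/8 ✓
b·Ac²: (-1331/5712)·42/121 + 293/408·67/293 = 1/12 ✓
b·A²c: 293/408·17/293 = 1/24 ✓; 4 stages ⇒ order 4.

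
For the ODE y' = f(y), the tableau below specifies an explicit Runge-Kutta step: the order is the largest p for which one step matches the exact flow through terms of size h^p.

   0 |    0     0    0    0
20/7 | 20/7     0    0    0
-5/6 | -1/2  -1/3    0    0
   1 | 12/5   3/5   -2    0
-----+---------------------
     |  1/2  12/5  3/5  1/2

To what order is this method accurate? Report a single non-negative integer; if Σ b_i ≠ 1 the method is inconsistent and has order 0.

b = (1/2, 12/5, 3/5, 1/2)
c = (0, 20/7, -5/6, 1)
Ac = (0, 0, -20/21, 71/21)
Σ b_i: 1/2·1 + 12/5·1 + 3/5·1 + 1/2·1 = 4 ≠ 1 ⇒ order 0.

0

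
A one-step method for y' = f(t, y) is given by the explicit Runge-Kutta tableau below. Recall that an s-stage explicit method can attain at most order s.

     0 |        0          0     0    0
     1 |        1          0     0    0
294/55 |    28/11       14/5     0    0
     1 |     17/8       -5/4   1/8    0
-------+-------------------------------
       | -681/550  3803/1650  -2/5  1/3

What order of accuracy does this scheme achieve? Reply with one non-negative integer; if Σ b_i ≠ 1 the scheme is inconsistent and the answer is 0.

2

b = (-681/550, 3803/1650, -2/5, 1/3)
c = (0, 1, 294/55, 1)
Ac = (0, 0, 14/5, -32/55)
Σ b_i: (-681/550)·1 + 3803/1650·1 + (-2/5)·1 + 1/3·1 = 1 ✓
b·c: 3803/1650·1 + (-2/5)·294/55 + 1/3·1 = 1/2 ✓
b·c²: 3803/1650·1 + (-2/5)·86436/3025 + 1/3·1 = -265939/30250 ≠ 1/3 ⇒ order 2.
b·Ac: (-2/5)·14/5 + 1/3·(-32/55) = -1084/825 ≠ 1/6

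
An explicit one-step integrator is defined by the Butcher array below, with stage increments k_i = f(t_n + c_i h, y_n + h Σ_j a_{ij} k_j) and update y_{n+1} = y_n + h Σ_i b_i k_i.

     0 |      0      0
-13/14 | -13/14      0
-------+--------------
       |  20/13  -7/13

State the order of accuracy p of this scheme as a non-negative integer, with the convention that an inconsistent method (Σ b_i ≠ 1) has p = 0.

b = (20/13, -7/13)
c = (0, -13/14)
Σ b_i: 20/13·1 + (-7/13)·1 = 1 ✓
b·c: (-7/13)·(-13/14) = 1/2 ✓; 2 stages ⇒ order 2.

2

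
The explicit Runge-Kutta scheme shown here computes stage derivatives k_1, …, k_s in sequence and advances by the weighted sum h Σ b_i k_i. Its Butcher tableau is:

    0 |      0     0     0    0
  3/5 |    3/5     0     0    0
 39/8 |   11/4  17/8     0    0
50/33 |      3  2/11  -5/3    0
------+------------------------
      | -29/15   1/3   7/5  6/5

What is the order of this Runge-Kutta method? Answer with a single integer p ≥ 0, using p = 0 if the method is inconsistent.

1

b = (-29/15, 1/3, 7/5, 6/5)
c = (0, 3/5, 39/8, 50/33)
Ac = (0, 0, 51/40, -3527/440)
Σ b_i: (-29/15)·1 + 1/3·1 + 7/5·1 + 6/5·1 = 1 ✓
b·c: 1/3·3/5 + 7/5·39/8 + 6/5·50/33 = 3891/440 ≠ 1/2 ⇒ order 1.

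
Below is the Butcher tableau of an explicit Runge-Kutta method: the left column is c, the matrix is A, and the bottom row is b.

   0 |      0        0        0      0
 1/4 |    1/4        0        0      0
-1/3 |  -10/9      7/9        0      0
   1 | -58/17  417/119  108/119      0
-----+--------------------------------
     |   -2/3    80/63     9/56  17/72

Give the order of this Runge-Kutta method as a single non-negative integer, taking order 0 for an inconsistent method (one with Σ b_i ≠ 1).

b = (-2/3, 80/63, 9/56, 17/72)
c = (0, 1/4, -1/3, 1)
Ac = (0, 0, 7/36, 39/68)
Σ b_i: (-2/3)·1 + 80/63·1 + 9/56·1 + 17/72·1 = 1 ✓
b·c: 80/63·1/4 + 9/56·(-1/3) + 17/72·1 = 1/2 ✓
b·c²: 80/63·1/16 + 9/56·1/9 + 17/72·1 = 1/3 ✓
b·Ac: 9/56·7/36 + 17/72·39/68 = 1/6 ✓
b·c³: 80/63·1/64 + 9/56·(-1/27) + 17/72·1 = 1/4 ✓
b·(c∘Ac): 9/56·(-7/108) + 17/72·39/68 = 1/8 ✓
b·Ac²: 9/56·7/144 + 17/72·87/272 = 1/12 ✓
b·A²c: 17/72·3/17 = 1/24 ✓; 4 stages ⇒ order 4.

4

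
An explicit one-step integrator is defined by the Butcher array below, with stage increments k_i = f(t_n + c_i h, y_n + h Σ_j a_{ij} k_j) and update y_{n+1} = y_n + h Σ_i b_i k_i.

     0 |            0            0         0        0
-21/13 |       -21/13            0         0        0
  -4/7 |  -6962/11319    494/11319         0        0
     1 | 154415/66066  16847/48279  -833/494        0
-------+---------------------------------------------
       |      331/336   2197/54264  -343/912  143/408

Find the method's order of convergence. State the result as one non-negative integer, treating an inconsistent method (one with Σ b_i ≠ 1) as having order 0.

b = (331/336, 2197/54264, -343/912, 143/408)
c = (0, -21/13, -4/7, 1)
Ac = (0, 0, -38/539, 629/1573)
Σ b_i: 331/336·1 + 2197/54264·1 + (-343/912)·1 + 143/408·1 = 1 ✓
b·c: 2197/54264·(-21/13) + (-343/912)·(-4/7) + 143/408·1 = 1/2 ✓
b·c²: 2197/54264·441/169 + (-343/912)·16/49 + 143/408·1 = 1/3 ✓
b·Ac: (-343/912)·(-38/539) + 143/408·629/1573 = 1/6 ✓
b·c³: 2197/54264·(-9261/2197) + (-343/912)·(-64/343) + 143/408·1 = 1/4 ✓
b·(c∘Ac): (-343/912)·152/3773 + 143/408·629/1573 = 1/8 ✓
b·Ac²: (-343/912)·114/1001 + 143/408·7361/20449 = 1/12 ✓
b·A²c: 143/408·17/143 = 1/24 ✓; 4 stages ⇒ order 4.

4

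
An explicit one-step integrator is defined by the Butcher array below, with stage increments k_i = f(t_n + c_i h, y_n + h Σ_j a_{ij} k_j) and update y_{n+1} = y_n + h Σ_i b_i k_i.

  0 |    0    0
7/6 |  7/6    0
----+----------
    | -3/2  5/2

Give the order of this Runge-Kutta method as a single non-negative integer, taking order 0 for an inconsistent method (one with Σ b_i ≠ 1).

b = (-3/2, 5/2)
c = (0, 7/6)
Σ b_i: (-3/2)·1 + 5/2·1 = 1 ✓
b·c: 5/2·7/6 = 35/12 ≠ 1/2 ⇒ order 1.

1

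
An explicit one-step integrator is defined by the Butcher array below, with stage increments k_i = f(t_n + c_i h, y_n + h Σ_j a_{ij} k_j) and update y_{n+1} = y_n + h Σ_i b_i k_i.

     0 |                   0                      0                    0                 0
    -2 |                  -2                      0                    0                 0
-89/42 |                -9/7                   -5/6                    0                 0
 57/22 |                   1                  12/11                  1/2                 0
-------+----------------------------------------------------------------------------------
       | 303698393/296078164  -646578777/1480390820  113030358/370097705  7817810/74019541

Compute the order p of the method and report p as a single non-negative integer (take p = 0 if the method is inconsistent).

b = (303698393/296078164, -646578777/1480390820, 113030358/370097705, 7817810/74019541)
c = (0, -2, -89/42, 57/22)
Ac = (0, 0, 5/3, -2995/924)
Σ b_i: 303698393/296078164·1 + (-646578777/1480390820)·1 + 113030358/370097705·1 + 7817810/74019541·1 = 1 ✓
b·c: (-646578777/1480390820)·(-2) + 113030358/370097705·(-89/42) + 7817810/74019541·57/22 = 1/2 ✓
b·c²: (-646578777/1480390820)·4 + 113030358/370097705·7921/1764 + 7817810/74019541·3249/484 = 1/3 ✓
b·Ac: 113030358/370097705·5/3 + 7817810/74019541·(-2995/924) = 1/6 ✓
b·c³: (-646578777/1480390820)·(-8) + 113030358/370097705·(-704969/74088) + 7817810/74019541·185193/10648 = 124391883100/51295541913 ≠ 1/4 ⇒ order 3.
b·(c∘Ac): 113030358/370097705·(-445/126) + 7817810/74019541·(-56905/6776) = -1745916569/888234492 ≠ 1/8
b·Ac²: 113030358/370097705·(-10/3) + 7817810/74019541·256475/38808 = -5969146769/18652924332 ≠ 1/12
b·A²c: 7817810/74019541·5/6 = 19544525/222058623 ≠ 1/24

3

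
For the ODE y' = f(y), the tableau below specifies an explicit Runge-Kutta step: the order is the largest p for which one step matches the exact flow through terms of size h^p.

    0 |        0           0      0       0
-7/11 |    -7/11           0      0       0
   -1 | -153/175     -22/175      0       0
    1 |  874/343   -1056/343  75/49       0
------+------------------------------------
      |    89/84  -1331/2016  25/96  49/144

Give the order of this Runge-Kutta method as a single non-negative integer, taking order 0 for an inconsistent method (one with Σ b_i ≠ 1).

b = (89/84, -1331/2016, 25/96, 49/144)
c = (0, -7/11, -1, 1)
Ac = (0, 0, 2/25, 3/7)
Σ b_i: 89/84·1 + (-1331/2016)·1 + 25/96·1 + 49/144·1 = 1 ✓
b·c: (-1331/2016)·(-7/11) + 25/96·(-1) + 49/144·1 = 1/2 ✓
b·c²: (-1331/2016)·49/121 + 25/96·1 + 49/144·1 = 1/3 ✓
b·Ac: 25/96·2/25 + 49/144·3/7 = 1/6 ✓
b·c³: (-1331/2016)·(-343/1331) + 25/96·(-1) + 49/144·1 = 1/4 ✓
b·(c∘Ac): 25/96·(-2/25) + 49/144·3/7 = 1/8 ✓
b·Ac²: 25/96·(-14/275) + 49/144·153/539 = 1/12 ✓
b·A²c: 49/144·6/49 = 1/24 ✓; 4 stages ⇒ order 4.

4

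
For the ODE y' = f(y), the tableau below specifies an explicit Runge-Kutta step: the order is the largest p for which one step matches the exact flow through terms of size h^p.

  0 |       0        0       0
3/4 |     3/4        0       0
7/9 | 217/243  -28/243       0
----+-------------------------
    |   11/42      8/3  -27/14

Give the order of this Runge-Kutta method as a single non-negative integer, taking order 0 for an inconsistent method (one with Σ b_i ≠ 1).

b = (11/42, 8/3, -27/14)
c = (0, 3/4, 7/9)
Ac = (0, 0, -7/81)
Σ b_i: 11/42·1 + 8/3·1 + (-27/14)·1 = 1 ✓
b·c: 8/3·3/4 + (-27/14)·7/9 = 1/2 ✓
b·c²: 8/3·9/16 + (-27/14)·49/81 = 1/3 ✓
b·Ac: (-27/14)·(-7/81) = 1/6 ✓; 3 stages ⇒ order 3.

3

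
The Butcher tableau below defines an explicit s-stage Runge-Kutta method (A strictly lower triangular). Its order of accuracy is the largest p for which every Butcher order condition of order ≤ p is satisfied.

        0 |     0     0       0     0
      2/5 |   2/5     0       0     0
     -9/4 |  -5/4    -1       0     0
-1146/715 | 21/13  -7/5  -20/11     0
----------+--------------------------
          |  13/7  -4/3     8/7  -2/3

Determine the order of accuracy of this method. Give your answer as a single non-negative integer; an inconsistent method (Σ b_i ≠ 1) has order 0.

b = (13/7, -4/3, 8/7, -2/3)
c = (0, 2/5, -9/4, -1146/715)
Ac = (0, 0, -2/5, 971/275)
Σ b_i: 13/7·1 + (-4/3)·1 + 8/7·1 + (-2/3)·1 = 1 ✓
b·c: (-4/3)·2/5 + 8/7·(-9/4) + (-2/3)·(-1146/715) = -30574/15015 ≠ 1/2 ⇒ order 1.

1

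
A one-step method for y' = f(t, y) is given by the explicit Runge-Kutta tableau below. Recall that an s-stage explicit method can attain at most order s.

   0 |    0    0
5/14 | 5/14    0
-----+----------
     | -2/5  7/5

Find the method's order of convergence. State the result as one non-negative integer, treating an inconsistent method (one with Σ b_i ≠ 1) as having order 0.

b = (-2/5, 7/5)
c = (0, 5/14)
Σ b_i: (-2/5)·1 + 7/5·1 = 1 ✓
b·c: 7/5·5/14 = 1/2 ✓; 2 stages ⇒ order 2.

2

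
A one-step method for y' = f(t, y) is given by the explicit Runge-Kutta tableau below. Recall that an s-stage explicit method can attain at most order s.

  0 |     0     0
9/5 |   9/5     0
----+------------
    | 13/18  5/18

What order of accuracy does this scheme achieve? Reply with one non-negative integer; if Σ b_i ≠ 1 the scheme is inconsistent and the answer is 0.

2

b = (13/18, 5/18)
c = (0, 9/5)
Σ b_i: 13/18·1 + 5/18·1 = 1 ✓
b·c: 5/18·9/5 = 1/2 ✓; 2 stages ⇒ order 2.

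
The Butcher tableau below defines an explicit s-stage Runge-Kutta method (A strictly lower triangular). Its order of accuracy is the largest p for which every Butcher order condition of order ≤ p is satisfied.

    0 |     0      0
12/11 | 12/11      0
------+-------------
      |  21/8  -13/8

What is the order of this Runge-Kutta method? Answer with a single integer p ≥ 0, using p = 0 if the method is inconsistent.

b = (21/8, -13/8)
c = (0, 12/11)
Σ b_i: 21/8·1 + (-13/8)·1 = 1 ✓
b·c: (-13/8)·12/11 = -39/22 ≠ 1/2 ⇒ order 1.

1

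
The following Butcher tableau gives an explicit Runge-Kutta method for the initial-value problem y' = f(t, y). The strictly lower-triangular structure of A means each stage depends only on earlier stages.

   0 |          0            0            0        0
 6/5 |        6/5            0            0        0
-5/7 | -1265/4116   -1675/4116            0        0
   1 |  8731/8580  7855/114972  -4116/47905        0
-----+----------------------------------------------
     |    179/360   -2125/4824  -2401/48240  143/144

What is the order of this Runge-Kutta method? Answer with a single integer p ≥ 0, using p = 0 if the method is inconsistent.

b = (179/360, -2125/4824, -2401/48240, 143/144)
c = (0, 6/5, -5/7, 1)
Ac = (0, 0, -335/686, 41/286)
Σ b_i: 179/360·1 + (-2125/4824)·1 + (-2401/48240)·1 + 143/144·1 = 1 ✓
b·c: (-2125/4824)·6/5 + (-2401/48240)·(-5/7) + 143/144·1 = 1/2 ✓
b·c²: (-2125/4824)·36/25 + (-2401/48240)·25/49 + 143/144·1 = 1/3 ✓
b·Ac: (-2401/48240)·(-335/686) + 143/144·41/286 = 1/6 ✓
b·c³: (-2125/4824)·216/125 + (-2401/48240)·(-125/343) + 143/144·1 = 1/4 ✓
b·(c∘Ac): (-2401/48240)·1675/4802 + 143/144·41/286 = 1/8 ✓
b·Ac²: (-2401/48240)·(-201/343) + 143/144·3/55 = 1/12 ✓
b·A²c: 143/144·6/143 = 1/24 ✓; 4 stages ⇒ order 4.

4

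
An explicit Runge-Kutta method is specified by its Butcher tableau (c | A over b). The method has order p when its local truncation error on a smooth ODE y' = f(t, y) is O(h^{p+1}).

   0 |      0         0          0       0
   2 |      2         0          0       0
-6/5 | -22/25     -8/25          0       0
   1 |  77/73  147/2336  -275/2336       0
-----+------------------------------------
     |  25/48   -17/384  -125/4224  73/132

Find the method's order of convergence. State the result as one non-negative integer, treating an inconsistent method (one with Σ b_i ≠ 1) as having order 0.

4

b = (25/48, -17/384, -125/4224, 73/132)
c = (0, 2, -6/5, 1)
Ac = (0, 0, -16/25, 39/146)
Σ b_i: 25/48·1 + (-17/384)·1 + (-125/4224)·1 + 73/132·1 = 1 ✓
b·c: (-17/384)·2 + (-125/4224)·(-6/5) + 73/132·1 = 1/2 ✓
b·c²: (-17/384)·4 + (-125/4224)·36/25 + 73/132·1 = 1/3 ✓
b·Ac: (-125/4224)·(-16/25) + 73/132·39/146 = 1/6 ✓
b·c³: (-17/384)·8 + (-125/4224)·(-216/125) + 73/132·1 = 1/4 ✓
b·(c∘Ac): (-125/4224)·96/125 + 73/132·39/146 = 1/8 ✓
b·Ac²: (-125/4224)·(-32/25) + 73/132·6/73 = 1/12 ✓
b·A²c: 73/132·11/146 = 1/24 ✓; 4 stages ⇒ order 4.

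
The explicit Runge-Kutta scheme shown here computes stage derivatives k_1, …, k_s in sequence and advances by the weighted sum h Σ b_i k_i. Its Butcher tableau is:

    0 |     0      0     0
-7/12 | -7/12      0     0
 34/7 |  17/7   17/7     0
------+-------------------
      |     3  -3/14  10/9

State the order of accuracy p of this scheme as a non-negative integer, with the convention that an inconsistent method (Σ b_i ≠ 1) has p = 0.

0

b = (3, -3/14, 10/9)
c = (0, -7/12, 34/7)
Ac = (0, 0, -17/12)
Σ b_i: 3·1 + (-3/14)·1 + 10/9·1 = 491/126 ≠ 1 ⇒ order 0.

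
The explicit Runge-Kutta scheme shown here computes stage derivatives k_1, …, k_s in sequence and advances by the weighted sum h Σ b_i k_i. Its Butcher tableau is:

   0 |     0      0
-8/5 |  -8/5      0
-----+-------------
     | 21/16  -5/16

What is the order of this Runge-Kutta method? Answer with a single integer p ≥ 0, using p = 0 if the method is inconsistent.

b = (21/16, -5/16)
c = (0, -8/5)
Σ b_i: 21/16·1 + (-5/16)·1 = 1 ✓
b·c: (-5/16)·(-8/5) = 1/2 ✓; 2 stages ⇒ order 2.

2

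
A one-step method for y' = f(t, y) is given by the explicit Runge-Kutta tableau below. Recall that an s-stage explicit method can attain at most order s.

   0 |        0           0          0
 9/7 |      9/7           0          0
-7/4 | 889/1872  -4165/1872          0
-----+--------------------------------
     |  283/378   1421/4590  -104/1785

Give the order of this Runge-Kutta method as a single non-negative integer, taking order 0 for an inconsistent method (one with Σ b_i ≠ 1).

3

b = (283/378, 1421/4590, -104/1785)
c = (0, 9/7, -7/4)
Ac = (0, 0, -595/208)
Σ b_i: 283/378·1 + 1421/4590·1 + (-104/1785)·1 = 1 ✓
b·c: 1421/4590·9/7 + (-104/1785)·(-7/4) = 1/2 ✓
b·c²: 1421/4590·81/49 + (-104/1785)·49/16 = 1/3 ✓
b·Ac: (-104/1785)·(-595/208) = 1/6 ✓; 3 stages ⇒ order 3.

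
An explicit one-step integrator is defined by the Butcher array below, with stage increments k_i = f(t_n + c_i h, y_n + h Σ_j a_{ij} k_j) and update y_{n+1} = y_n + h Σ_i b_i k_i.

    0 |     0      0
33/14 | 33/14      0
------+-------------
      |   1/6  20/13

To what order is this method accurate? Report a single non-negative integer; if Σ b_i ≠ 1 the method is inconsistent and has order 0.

0

b = (1/6, 20/13)
c = (0, 33/14)
Σ b_i: 1/6·1 + 20/13·1 = 133/78 ≠ 1 ⇒ order 0.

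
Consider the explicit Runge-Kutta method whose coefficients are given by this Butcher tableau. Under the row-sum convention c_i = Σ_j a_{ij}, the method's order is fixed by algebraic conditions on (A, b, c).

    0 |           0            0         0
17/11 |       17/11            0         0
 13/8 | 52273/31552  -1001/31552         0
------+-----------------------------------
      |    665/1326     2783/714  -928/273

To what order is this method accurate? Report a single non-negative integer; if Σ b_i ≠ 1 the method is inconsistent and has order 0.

b = (665/1326, 2783/714, -928/273)
c = (0, 17/11, 13/8)
Ac = (0, 0, -91/1856)
Σ b_i: 665/1326·1 + 2783/714·1 + (-928/273)·1 = 1 ✓
b·c: 2783/714·17/11 + (-928/273)·13/8 = 1/2 ✓
b·c²: 2783/714·289/121 + (-928/273)·169/64 = 1/3 ✓
b·Ac: (-928/273)·(-91/1856) = 1/6 ✓; 3 stages ⇒ order 3.

3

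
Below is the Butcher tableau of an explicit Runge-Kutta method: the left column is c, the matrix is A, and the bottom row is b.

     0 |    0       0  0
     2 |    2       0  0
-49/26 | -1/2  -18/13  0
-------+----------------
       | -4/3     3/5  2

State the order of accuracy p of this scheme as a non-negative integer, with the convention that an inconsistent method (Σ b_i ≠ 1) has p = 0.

0

b = (-4/3, 3/5, 2)
c = (0, 2, -49/26)
Ac = (0, 0, -36/13)
Σ b_i: (-4/3)·1 + 3/5·1 + 2·1 = 19/15 ≠ 1 ⇒ order 0.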